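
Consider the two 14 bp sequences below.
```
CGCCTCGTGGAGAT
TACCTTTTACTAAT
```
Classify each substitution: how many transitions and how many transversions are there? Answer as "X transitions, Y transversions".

5 transitions, 3 transversions

Transitions (purine↔purine or pyrimidine↔pyrimidine): 1 C→T, 2 G→A, 6 C→T, 9 G→A, 12 G→A.
Transversions (purine↔pyrimidine): 7 G→T, 10 G→C, 11 A→T.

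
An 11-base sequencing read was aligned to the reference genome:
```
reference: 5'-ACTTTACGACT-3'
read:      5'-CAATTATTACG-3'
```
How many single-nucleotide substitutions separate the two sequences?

6

The sequences differ at positions 1, 2, 3, 7, 8, 11 (1-based) — 6 in total.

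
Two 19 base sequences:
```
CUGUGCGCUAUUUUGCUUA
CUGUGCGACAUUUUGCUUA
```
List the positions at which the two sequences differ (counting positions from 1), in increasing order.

Scanning 1-based: 8: C/A; 9: U/C.

8, 9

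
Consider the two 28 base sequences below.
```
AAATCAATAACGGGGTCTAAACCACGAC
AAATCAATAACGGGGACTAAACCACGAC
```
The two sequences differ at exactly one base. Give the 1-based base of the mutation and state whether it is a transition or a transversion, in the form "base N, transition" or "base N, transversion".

Base 16 changes T→A. T is a pyrimidine and A is a purine, so this is a transversion.

base 16, transversion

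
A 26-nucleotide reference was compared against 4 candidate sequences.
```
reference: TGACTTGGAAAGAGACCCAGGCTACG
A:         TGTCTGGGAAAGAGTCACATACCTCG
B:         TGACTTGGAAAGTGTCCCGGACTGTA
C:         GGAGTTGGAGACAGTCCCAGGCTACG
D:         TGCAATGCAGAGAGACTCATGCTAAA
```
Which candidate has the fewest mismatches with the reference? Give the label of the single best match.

C

Hamming distances to reference — A: 8; B: 7; C: 5; D: 9.
Smallest is C with 5 mismatches.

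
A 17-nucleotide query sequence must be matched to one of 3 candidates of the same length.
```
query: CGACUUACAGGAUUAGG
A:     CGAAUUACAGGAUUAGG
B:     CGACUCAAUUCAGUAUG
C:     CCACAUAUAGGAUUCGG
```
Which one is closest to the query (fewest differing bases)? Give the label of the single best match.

A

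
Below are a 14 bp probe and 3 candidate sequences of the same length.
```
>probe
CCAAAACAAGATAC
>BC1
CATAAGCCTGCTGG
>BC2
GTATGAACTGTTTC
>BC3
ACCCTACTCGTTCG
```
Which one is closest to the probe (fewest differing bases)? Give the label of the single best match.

Hamming distances to probe — BC1: 8; BC2: 9; BC3: 9.
Smallest is BC1 with 8 mismatches.

BC1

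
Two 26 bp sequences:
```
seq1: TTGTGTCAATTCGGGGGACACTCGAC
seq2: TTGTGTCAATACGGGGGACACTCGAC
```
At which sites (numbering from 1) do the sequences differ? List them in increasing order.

11

Differences at site 11 (T→A).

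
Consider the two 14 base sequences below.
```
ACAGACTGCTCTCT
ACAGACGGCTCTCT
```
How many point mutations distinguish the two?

Comparing position by position, 1 base differs: 7 (T/G).

1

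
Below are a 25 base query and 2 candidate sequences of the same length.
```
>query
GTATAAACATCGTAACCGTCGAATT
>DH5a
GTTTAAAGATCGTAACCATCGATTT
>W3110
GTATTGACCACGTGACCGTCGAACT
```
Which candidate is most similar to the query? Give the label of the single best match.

Hamming distances to query — DH5a: 4; W3110: 6.
Smallest is DH5a with 4 mismatches.

DH5a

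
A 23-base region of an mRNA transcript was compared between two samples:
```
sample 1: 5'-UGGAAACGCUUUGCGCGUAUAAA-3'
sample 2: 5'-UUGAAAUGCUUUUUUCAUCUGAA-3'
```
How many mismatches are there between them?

8

The sequences differ at bases 2, 7, 13, 14, 15, 17, 19, 21 (1-based) — 8 in total.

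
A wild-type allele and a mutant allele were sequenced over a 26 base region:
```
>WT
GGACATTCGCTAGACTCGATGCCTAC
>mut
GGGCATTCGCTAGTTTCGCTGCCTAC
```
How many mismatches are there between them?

4

Mismatches (1-based): position 3: A→G; position 14: A→T; position 15: C→T; position 19: A→C.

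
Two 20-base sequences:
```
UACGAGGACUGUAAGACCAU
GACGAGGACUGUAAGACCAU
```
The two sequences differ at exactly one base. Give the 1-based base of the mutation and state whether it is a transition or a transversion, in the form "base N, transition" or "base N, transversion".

base 1, transversion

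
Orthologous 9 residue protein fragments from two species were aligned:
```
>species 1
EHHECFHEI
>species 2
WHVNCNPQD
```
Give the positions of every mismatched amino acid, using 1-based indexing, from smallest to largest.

1, 3, 4, 6, 7, 8, 9

Scanning 1-based: 1: E/W; 3: H/V; 4: E/N; 6: F/N; 7: H/P; 8: E/Q; 9: I/D.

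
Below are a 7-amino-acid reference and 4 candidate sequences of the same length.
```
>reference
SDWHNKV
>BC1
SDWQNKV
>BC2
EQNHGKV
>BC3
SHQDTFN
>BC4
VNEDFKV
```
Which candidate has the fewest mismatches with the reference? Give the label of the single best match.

Hamming distances to reference — BC1: 1; BC2: 4; BC3: 6; BC4: 5.
Smallest is BC1 with 1 mismatch.

BC1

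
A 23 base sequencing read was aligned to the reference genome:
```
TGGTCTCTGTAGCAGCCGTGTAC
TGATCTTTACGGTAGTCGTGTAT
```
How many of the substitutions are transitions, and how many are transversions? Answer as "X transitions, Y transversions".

8 transitions, 0 transversions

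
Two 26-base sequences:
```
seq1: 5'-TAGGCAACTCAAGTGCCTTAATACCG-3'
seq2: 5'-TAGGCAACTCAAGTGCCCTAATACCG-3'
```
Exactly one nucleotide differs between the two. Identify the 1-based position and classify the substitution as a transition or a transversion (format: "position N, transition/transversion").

position 18, transition

The sequences differ only at position 18: T→C (pyrimidine→pyrimidine), a transition.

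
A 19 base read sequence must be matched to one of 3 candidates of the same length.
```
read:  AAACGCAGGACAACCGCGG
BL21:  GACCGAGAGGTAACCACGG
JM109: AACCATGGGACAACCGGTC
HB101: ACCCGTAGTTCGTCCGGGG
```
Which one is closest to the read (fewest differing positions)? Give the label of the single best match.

JM109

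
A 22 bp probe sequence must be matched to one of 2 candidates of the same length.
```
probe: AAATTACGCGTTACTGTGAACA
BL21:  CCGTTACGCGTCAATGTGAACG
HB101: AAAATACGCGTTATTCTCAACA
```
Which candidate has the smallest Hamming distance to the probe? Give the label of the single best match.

BL21 differs at 6 positions; HB101 differs at 4 positions. The closest is HB101.

HB101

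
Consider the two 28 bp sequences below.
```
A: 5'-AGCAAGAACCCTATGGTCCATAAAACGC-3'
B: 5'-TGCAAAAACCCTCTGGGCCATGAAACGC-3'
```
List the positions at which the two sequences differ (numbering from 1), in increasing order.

1, 6, 13, 17, 22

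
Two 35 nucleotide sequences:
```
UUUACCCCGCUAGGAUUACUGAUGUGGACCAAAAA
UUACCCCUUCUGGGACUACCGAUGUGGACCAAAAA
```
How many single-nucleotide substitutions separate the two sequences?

7

Comparing position by position, 7 positions differ: 3 (U/A), 4 (A/C), 8 (C/U), 9 (G/U), 12 (A/G), 16 (U/C), 20 (U/C).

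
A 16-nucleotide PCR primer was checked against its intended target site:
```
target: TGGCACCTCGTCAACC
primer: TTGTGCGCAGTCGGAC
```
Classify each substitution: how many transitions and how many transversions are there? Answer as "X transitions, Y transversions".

Mismatches (1-based):
site 2: G→T (purine→pyrimidine, transversion)
site 4: C→T (pyrimidine→pyrimidine, transition)
site 5: A→G (purine→purine, transition)
site 7: C→G (pyrimidine→purine, transversion)
site 8: T→C (pyrimidine→pyrimidine, transition)
site 9: C→A (pyrimidine→purine, transversion)
site 13: A→G (purine→purine, transition)
site 14: A→G (purine→purine, transition)
site 15: C→A (pyrimidine→purine, transversion)

5 transitions, 4 transversions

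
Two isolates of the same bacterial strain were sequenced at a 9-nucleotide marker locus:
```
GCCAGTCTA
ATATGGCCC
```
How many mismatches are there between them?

Mismatches (1-based): base 1: G→A; base 2: C→T; base 3: C→A; base 4: A→T; base 6: T→G; base 8: T→C; base 9: A→C.

7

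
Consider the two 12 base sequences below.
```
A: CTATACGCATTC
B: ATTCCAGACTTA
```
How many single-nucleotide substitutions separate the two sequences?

Comparing position by position, 8 positions differ: 1 (C/A), 3 (A/T), 4 (T/C), 5 (A/C), 6 (C/A), 8 (C/A), 9 (A/C), 12 (C/A).

8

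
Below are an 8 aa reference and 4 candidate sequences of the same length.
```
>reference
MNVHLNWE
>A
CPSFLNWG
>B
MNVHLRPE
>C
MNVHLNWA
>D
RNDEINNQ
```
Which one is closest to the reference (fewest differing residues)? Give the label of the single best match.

C

A differs at 5 residues; B differs at 2 residues; C differs at 1 residue; D differs at 6 residues. The closest is C.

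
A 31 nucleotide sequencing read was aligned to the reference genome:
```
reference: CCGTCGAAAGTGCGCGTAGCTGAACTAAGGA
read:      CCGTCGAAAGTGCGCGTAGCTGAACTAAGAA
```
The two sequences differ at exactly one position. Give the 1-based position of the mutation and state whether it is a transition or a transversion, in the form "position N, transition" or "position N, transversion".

position 30, transition

The sequences differ only at position 30: G→A (purine→purine), a transition.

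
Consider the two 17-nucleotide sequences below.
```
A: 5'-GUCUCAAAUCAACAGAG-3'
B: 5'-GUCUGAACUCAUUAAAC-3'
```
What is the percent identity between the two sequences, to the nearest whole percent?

65%

6 positions differ (5, 8, 12, 13, 15, 17), so 11 of 17 match: 11/17 = 64.71%.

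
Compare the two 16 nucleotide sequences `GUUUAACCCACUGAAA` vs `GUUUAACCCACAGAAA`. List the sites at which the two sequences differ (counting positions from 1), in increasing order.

Scanning 1-based: 12: U/A.

12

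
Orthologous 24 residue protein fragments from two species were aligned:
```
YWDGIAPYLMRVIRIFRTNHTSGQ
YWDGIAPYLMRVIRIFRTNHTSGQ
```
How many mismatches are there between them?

0

The two sequences are identical at every position.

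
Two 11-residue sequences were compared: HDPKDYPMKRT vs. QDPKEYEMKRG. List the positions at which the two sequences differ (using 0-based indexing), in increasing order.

0, 4, 6, 10

Scanning 0-based: 0: H/Q; 4: D/E; 6: P/E; 10: T/G.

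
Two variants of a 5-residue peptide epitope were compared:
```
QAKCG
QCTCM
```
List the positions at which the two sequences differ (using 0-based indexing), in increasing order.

1, 2, 4

Scanning 0-based: 1: A/C; 2: K/T; 4: G/M.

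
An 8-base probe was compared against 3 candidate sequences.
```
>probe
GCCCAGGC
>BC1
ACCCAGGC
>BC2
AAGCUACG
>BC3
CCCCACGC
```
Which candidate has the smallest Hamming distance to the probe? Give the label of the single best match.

BC1

Hamming distances to probe — BC1: 1; BC2: 7; BC3: 2.
Smallest is BC1 with 1 mismatch.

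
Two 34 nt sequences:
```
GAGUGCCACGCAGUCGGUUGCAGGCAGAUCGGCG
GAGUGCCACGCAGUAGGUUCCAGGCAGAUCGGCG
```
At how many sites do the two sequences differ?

Mismatches (1-based): site 15: C→A; site 20: G→C.

2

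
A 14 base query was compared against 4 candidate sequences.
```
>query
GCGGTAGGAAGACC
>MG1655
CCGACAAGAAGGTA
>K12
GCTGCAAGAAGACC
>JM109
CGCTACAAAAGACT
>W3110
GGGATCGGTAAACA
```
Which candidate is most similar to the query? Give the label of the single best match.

K12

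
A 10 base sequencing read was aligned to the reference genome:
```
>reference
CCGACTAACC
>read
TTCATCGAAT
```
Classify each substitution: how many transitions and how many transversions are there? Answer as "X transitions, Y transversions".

Transitions (purine↔purine or pyrimidine↔pyrimidine): 1 C→T, 2 C→T, 5 C→T, 6 T→C, 7 A→G, 10 C→T.
Transversions (purine↔pyrimidine): 3 G→C, 9 C→A.

6 transitions, 2 transversions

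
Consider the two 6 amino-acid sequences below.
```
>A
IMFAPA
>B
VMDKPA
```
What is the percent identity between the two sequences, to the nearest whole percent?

3 positions differ (1, 3, 4), so 3 of 6 match: 3/6 = 50%.

50%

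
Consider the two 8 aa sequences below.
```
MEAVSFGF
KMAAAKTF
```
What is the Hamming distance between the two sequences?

6

Mismatches (1-based): position 1: M→K; position 2: E→M; position 4: V→A; position 5: S→A; position 6: F→K; position 7: G→T.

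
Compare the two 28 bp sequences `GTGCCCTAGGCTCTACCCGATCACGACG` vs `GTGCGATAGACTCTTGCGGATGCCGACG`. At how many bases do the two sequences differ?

The sequences differ at bases 5, 6, 10, 15, 16, 18, 22, 23 (1-based) — 8 in total.

8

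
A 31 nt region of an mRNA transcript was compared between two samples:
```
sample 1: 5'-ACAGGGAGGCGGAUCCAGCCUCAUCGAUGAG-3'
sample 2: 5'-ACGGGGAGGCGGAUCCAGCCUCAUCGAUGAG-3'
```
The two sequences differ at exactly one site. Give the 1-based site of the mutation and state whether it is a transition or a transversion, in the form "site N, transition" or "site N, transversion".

Site 3 changes A→G. A is a purine and G is a purine, so this is a transition.

site 3, transition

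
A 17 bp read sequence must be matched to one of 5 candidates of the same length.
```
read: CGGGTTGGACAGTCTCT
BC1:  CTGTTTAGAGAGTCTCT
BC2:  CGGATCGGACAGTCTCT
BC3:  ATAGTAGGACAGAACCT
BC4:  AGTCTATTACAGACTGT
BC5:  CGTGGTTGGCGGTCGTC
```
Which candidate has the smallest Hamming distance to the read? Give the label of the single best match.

BC2

BC1 differs at 4 positions; BC2 differs at 2 positions; BC3 differs at 7 positions; BC4 differs at 8 positions; BC5 differs at 8 positions. The closest is BC2.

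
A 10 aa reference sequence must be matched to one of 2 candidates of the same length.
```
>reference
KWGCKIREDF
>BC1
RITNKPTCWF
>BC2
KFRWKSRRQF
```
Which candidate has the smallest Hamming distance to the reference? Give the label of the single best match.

BC1 differs at 8 residues; BC2 differs at 6 residues. The closest is BC2.

BC2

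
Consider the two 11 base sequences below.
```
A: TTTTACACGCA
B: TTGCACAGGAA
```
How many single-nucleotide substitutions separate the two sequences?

Comparing position by position, 4 positions differ: 3 (T/G), 4 (T/C), 8 (C/G), 10 (C/A).

4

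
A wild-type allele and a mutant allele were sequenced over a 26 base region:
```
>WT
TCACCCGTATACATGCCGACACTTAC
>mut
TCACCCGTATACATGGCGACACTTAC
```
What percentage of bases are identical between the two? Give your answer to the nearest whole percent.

96%

Mismatch at position 16 (1-based): 1 of 26.
Identical positions: 25/26 = 96.15% → 96%.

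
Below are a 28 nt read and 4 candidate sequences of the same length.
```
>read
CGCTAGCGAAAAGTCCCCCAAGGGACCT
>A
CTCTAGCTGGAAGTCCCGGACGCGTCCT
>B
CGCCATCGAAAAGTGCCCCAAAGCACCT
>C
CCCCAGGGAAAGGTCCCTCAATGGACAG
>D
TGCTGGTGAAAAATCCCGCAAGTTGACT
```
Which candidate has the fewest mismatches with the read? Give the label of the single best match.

B

A differs at 9 sites; B differs at 5 sites; C differs at 8 sites; D differs at 9 sites. The closest is B.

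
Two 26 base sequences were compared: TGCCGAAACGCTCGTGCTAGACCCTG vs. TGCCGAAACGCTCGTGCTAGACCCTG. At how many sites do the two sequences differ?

No positions differ; the sequences are identical.

0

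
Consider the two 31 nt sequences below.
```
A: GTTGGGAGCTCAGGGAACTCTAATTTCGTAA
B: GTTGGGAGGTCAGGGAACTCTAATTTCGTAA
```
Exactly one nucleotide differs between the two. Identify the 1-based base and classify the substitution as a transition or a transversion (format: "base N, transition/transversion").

base 9, transversion

The sequences differ only at base 9: C→G (pyrimidine→purine), a transversion.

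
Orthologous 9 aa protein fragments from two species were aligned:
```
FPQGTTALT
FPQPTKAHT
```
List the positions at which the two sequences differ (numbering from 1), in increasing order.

4, 6, 8

Differences at position 4 (G→P), position 6 (T→K), position 8 (L→H).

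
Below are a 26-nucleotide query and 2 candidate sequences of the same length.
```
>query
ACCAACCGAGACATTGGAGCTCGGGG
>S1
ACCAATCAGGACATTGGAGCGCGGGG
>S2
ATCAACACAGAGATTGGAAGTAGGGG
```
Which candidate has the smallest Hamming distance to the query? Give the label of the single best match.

S1 differs at 4 sites; S2 differs at 7 sites. The closest is S1.

S1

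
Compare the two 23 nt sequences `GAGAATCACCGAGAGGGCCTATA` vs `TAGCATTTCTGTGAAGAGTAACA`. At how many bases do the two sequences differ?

12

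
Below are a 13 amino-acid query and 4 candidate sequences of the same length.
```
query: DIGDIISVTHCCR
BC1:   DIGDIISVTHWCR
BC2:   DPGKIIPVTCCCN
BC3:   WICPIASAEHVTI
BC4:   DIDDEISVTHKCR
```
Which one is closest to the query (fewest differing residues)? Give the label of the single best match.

BC1 differs at 1 residue; BC2 differs at 5 residues; BC3 differs at 9 residues; BC4 differs at 3 residues. The closest is BC1.

BC1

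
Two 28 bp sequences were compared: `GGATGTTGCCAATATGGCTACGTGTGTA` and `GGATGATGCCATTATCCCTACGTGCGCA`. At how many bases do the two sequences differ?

6

Comparing position by position, 6 bases differ: 6 (T/A), 12 (A/T), 16 (G/C), 17 (G/C), 25 (T/C), 27 (T/C).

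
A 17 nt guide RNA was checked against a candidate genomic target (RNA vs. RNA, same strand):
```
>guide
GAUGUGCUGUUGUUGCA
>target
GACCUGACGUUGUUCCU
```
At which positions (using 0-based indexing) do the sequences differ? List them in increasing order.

2, 3, 6, 7, 14, 16

Differences at position 2 (U→C), position 3 (G→C), position 6 (C→A), position 7 (U→C), position 14 (G→C), position 16 (A→U).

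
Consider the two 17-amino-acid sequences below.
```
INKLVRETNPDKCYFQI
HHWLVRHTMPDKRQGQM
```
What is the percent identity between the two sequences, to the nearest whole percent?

Mismatches at positions 1, 2, 3, 7, 9, 13, 14, 15, 17 (1-based): 9 of 17.
Identical positions: 8/17 = 47.06% → 47%.

47%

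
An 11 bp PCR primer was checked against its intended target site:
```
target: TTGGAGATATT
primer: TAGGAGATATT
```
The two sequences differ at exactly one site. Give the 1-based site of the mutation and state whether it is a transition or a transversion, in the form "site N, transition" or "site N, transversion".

Site 2 changes T→A. T is a pyrimidine and A is a purine, so this is a transversion.

site 2, transversion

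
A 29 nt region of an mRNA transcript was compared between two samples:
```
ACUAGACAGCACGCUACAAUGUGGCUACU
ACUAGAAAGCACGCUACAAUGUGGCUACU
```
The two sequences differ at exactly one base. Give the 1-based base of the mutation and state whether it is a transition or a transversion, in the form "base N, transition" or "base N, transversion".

Base 7 changes C→A. C is a pyrimidine and A is a purine, so this is a transversion.

base 7, transversion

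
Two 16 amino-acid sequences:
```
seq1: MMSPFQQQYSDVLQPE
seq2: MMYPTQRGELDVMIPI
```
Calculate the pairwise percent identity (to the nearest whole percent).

9 positions differ (3, 5, 7, 8, 9, 10, 13, 14, 16), so 7 of 16 match: 7/16 = 43.75%.

44%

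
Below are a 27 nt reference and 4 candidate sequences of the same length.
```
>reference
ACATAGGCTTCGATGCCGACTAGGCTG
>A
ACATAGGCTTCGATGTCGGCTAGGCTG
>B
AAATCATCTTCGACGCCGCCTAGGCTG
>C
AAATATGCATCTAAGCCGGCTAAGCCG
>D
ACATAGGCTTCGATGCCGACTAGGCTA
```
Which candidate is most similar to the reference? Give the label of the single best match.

A differs at 2 sites; B differs at 6 sites; C differs at 8 sites; D differs at 1 site. The closest is D.

D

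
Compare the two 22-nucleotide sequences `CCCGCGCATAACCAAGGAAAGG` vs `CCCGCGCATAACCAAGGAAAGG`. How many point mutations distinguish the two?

No positions differ; the sequences are identical.

0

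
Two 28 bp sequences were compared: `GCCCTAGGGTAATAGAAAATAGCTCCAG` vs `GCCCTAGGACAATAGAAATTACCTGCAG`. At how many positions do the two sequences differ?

The sequences differ at positions 9, 10, 19, 22, 25 (1-based) — 5 in total.

5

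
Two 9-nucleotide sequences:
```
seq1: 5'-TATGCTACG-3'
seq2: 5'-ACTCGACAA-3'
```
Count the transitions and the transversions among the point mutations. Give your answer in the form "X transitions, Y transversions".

1 transition, 7 transversions

Mismatches (1-based):
site 1: T→A (pyrimidine→purine, transversion)
site 2: A→C (purine→pyrimidine, transversion)
site 4: G→C (purine→pyrimidine, transversion)
site 5: C→G (pyrimidine→purine, transversion)
site 6: T→A (pyrimidine→purine, transversion)
site 7: A→C (purine→pyrimidine, transversion)
site 8: C→A (pyrimidine→purine, transversion)
site 9: G→A (purine→purine, transition)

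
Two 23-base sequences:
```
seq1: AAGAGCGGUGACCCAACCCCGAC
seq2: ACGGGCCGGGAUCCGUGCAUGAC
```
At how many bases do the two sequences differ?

Comparing position by position, 10 bases differ: 2 (A/C), 4 (A/G), 7 (G/C), 9 (U/G), 12 (C/U), 15 (A/G), 16 (A/U), 17 (C/G), 19 (C/A), 20 (C/U).

10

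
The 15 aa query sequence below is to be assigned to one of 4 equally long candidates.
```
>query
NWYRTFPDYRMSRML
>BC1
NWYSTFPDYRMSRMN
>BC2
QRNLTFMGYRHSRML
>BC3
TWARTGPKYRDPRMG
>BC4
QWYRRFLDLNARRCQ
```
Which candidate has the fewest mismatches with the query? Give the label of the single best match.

BC1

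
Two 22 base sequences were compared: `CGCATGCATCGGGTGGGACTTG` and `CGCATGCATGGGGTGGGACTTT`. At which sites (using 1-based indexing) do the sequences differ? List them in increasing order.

10, 22

Differences at site 10 (C→G), site 22 (G→T).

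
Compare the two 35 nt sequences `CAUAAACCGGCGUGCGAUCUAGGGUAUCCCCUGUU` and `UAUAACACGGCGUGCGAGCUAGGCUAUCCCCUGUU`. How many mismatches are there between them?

Comparing position by position, 5 bases differ: 1 (C/U), 6 (A/C), 7 (C/A), 18 (U/G), 24 (G/C).

5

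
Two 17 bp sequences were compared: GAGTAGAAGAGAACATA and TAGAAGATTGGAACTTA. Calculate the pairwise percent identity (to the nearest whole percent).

Mismatches at positions 1, 4, 8, 9, 10, 15 (1-based): 6 of 17.
Identical positions: 11/17 = 64.71% → 65%.

65%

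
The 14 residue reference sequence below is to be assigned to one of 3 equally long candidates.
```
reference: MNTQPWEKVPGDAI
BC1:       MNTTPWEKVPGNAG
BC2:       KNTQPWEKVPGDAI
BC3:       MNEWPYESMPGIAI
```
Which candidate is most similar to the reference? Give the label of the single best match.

BC1 differs at 3 positions; BC2 differs at 1 position; BC3 differs at 6 positions. The closest is BC2.

BC2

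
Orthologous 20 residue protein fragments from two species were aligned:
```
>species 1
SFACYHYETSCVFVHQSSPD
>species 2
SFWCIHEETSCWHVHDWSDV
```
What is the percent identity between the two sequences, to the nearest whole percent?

Mismatches at positions 3, 5, 7, 12, 13, 16, 17, 19, 20 (1-based): 9 of 20.
Identical positions: 11/20 = 55% → 55%.

55%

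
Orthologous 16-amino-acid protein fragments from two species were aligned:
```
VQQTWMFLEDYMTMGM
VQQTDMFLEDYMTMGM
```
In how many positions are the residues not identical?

The sequences differ at positions 5 (1-based) — 1 in total.

1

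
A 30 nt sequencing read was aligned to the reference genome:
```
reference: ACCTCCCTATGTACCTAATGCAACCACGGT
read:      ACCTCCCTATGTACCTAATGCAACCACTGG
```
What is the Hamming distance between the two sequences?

2

Comparing position by position, 2 positions differ: 28 (G/T), 30 (T/G).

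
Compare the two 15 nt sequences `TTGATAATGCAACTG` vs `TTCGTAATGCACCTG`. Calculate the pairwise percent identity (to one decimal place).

80.0%

3 positions differ (3, 4, 12), so 12 of 15 match: 12/15 = 80%.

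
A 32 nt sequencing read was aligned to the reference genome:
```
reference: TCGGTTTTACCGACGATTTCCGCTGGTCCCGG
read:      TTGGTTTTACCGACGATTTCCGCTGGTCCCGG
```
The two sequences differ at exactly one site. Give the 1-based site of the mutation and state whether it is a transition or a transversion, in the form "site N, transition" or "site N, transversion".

The sequences differ only at site 2: C→T (pyrimidine→pyrimidine), a transition.

site 2, transition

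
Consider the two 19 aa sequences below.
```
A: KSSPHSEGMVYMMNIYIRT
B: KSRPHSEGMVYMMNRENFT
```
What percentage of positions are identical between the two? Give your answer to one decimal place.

73.7%

5 positions differ (3, 15, 16, 17, 18), so 14 of 19 match: 14/19 = 73.68%.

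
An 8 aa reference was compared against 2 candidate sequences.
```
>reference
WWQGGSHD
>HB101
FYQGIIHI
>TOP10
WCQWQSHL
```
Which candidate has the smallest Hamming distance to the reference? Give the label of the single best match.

TOP10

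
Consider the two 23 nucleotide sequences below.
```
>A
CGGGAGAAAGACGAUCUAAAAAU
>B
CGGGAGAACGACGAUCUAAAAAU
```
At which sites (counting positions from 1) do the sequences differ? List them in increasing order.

Differences at site 9 (A→C).

9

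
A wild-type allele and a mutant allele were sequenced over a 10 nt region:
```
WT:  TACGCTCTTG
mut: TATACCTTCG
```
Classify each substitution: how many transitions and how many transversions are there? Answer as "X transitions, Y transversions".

Mismatches (1-based):
site 3: C→T (pyrimidine→pyrimidine, transition)
site 4: G→A (purine→purine, transition)
site 6: T→C (pyrimidine→pyrimidine, transition)
site 7: C→T (pyrimidine→pyrimidine, transition)
site 9: T→C (pyrimidine→pyrimidine, transition)

5 transitions, 0 transversions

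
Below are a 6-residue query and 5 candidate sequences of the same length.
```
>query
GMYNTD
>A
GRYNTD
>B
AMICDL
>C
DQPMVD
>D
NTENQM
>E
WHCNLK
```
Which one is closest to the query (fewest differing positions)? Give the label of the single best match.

A

Hamming distances to query — A: 1; B: 5; C: 5; D: 5; E: 5.
Smallest is A with 1 mismatch.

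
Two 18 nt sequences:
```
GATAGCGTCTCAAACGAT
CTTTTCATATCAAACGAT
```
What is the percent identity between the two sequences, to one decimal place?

6 positions differ (1, 2, 4, 5, 7, 9), so 12 of 18 match: 12/18 = 66.67%.

66.7%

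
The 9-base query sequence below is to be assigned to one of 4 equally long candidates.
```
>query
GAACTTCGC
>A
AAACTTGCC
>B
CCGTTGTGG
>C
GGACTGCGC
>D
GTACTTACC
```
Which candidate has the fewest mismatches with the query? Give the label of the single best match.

C

Hamming distances to query — A: 3; B: 7; C: 2; D: 3.
Smallest is C with 2 mismatches.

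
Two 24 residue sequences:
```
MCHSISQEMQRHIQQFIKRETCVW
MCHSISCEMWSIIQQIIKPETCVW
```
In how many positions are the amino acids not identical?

Mismatches (1-based): position 7: Q→C; position 10: Q→W; position 11: R→S; position 12: H→I; position 16: F→I; position 19: R→P.

6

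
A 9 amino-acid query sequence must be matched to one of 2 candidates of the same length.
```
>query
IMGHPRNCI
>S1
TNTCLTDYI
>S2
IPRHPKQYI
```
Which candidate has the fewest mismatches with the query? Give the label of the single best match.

S2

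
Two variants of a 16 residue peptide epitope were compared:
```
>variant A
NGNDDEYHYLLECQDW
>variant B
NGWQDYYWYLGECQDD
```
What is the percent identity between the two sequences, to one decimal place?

6 positions differ (3, 4, 6, 8, 11, 16), so 10 of 16 match: 10/16 = 62.5%.

62.5%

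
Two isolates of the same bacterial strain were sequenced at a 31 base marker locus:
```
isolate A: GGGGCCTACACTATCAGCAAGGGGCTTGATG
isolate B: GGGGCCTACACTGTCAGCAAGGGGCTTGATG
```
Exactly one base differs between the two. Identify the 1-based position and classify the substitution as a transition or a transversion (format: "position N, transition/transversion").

Position 13 changes A→G. A is a purine and G is a purine, so this is a transition.

position 13, transition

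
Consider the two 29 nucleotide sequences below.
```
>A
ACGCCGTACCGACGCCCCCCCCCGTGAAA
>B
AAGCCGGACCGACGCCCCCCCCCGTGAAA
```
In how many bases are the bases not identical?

2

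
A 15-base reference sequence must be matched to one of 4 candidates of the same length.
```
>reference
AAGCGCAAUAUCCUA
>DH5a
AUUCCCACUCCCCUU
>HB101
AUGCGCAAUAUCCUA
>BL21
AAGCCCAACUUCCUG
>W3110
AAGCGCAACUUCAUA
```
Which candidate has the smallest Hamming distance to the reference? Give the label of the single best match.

HB101

Hamming distances to reference — DH5a: 7; HB101: 1; BL21: 4; W3110: 3.
Smallest is HB101 with 1 mismatch.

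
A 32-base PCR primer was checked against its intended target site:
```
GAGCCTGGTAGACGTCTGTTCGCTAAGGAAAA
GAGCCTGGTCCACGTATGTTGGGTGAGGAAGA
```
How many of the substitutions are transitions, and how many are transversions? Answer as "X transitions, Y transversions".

2 transitions, 5 transversions

Transitions (purine↔purine or pyrimidine↔pyrimidine): 25 A→G, 31 A→G.
Transversions (purine↔pyrimidine): 10 A→C, 11 G→C, 16 C→A, 21 C→G, 23 C→G.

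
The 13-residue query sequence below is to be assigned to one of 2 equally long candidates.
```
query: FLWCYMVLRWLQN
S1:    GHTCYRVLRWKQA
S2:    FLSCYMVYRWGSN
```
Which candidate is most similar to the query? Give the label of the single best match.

S1 differs at 6 residues; S2 differs at 4 residues. The closest is S2.

S2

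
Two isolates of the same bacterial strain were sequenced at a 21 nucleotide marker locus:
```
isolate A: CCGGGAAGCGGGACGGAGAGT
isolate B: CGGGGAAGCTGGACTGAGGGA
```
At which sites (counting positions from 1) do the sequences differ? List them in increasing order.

Scanning 1-based: 2: C/G; 10: G/T; 15: G/T; 19: A/G; 21: T/A.

2, 10, 15, 19, 21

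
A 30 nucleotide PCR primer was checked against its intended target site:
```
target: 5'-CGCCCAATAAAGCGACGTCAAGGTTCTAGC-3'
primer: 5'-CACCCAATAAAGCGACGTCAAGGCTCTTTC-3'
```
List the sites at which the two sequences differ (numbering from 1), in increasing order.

2, 24, 28, 29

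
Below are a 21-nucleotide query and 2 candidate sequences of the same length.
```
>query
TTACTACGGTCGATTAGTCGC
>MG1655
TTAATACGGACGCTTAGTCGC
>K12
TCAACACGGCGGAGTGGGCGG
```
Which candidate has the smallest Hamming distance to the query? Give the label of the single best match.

Hamming distances to query — MG1655: 3; K12: 9.
Smallest is MG1655 with 3 mismatches.

MG1655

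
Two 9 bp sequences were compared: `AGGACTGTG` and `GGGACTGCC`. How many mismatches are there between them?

Comparing position by position, 3 bases differ: 1 (A/G), 8 (T/C), 9 (G/C).

3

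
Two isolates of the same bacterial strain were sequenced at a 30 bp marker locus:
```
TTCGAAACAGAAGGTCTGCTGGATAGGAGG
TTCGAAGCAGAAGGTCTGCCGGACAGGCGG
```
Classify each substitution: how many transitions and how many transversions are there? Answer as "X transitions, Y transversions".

3 transitions, 1 transversion

Transitions (purine↔purine or pyrimidine↔pyrimidine): 7 A→G, 20 T→C, 24 T→C.
Transversions (purine↔pyrimidine): 28 A→C.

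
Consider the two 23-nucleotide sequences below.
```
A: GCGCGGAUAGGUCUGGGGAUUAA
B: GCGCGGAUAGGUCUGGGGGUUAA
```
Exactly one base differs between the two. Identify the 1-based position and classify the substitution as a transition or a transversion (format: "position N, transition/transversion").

The sequences differ only at position 19: A→G (purine→purine), a transition.

position 19, transition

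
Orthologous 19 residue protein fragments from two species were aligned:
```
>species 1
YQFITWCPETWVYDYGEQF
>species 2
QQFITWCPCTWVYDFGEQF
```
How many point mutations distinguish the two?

3

Mismatches (1-based): residue 1: Y→Q; residue 9: E→C; residue 15: Y→F.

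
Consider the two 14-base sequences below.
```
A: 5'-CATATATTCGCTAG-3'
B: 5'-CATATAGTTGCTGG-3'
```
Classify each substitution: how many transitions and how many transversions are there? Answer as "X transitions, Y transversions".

Mismatches (1-based):
site 7: T→G (pyrimidine→purine, transversion)
site 9: C→T (pyrimidine→pyrimidine, transition)
site 13: A→G (purine→purine, transition)

2 transitions, 1 transversion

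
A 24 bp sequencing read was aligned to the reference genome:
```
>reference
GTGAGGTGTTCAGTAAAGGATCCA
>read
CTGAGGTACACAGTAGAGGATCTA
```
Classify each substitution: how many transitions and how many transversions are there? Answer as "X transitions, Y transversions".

Transitions (purine↔purine or pyrimidine↔pyrimidine): 8 G→A, 9 T→C, 16 A→G, 23 C→T.
Transversions (purine↔pyrimidine): 1 G→C, 10 T→A.

4 transitions, 2 transversions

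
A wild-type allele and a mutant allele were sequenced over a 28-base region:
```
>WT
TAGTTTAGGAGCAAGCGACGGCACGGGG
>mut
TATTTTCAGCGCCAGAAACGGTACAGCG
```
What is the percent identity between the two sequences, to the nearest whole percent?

64%

Mismatches at positions 3, 7, 8, 10, 13, 16, 17, 22, 25, 27 (1-based): 10 of 28.
Identical positions: 18/28 = 64.29% → 64%.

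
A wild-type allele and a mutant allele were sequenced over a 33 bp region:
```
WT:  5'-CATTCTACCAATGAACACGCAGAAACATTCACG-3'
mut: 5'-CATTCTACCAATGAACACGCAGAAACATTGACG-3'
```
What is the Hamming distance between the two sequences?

1

The sequences differ at positions 30 (1-based) — 1 in total.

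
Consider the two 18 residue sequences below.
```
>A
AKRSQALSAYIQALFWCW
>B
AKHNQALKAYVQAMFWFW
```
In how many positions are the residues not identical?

6

Comparing position by position, 6 positions differ: 3 (R/H), 4 (S/N), 8 (S/K), 11 (I/V), 14 (L/M), 17 (C/F).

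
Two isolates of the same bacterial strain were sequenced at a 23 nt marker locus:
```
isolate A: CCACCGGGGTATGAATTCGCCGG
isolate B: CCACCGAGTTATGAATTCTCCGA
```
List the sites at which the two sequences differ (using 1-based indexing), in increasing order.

Scanning 1-based: 7: G/A; 9: G/T; 19: G/T; 23: G/A.

7, 9, 19, 23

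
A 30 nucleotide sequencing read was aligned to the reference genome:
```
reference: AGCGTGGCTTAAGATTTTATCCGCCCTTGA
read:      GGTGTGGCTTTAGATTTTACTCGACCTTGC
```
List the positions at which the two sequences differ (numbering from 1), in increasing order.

Differences at position 1 (A→G), position 3 (C→T), position 11 (A→T), position 20 (T→C), position 21 (C→T), position 24 (C→A), position 30 (A→C).

1, 3, 11, 20, 21, 24, 30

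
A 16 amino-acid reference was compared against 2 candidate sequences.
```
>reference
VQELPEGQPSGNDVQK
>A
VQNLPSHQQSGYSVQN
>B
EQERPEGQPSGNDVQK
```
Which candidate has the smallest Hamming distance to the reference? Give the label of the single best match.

B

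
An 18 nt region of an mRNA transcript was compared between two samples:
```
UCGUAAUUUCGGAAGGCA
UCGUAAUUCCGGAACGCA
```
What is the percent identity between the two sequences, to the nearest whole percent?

89%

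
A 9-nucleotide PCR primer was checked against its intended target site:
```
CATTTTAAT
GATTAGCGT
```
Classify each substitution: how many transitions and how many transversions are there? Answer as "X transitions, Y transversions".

1 transition, 4 transversions

Transitions (purine↔purine or pyrimidine↔pyrimidine): 8 A→G.
Transversions (purine↔pyrimidine): 1 C→G, 5 T→A, 6 T→G, 7 A→C.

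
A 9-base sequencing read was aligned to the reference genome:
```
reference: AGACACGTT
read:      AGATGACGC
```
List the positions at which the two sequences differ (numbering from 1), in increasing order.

Differences at position 4 (C→T), position 5 (A→G), position 6 (C→A), position 7 (G→C), position 8 (T→G), position 9 (T→C).

4, 5, 6, 7, 8, 9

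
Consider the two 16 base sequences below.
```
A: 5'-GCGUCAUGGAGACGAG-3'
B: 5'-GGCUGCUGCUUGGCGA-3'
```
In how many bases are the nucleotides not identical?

Comparing position by position, 12 bases differ: 2 (C/G), 3 (G/C), 5 (C/G), 6 (A/C), 9 (G/C), 10 (A/U), 11 (G/U), 12 (A/G), 13 (C/G), 14 (G/C), 15 (A/G), 16 (G/A).

12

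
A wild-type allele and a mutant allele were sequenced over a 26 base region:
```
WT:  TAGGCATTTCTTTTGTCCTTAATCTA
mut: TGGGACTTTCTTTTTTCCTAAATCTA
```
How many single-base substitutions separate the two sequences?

5

The sequences differ at positions 2, 5, 6, 15, 20 (1-based) — 5 in total.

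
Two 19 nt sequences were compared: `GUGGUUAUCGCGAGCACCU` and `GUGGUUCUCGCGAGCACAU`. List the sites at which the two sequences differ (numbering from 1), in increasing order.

Differences at site 7 (A→C), site 18 (C→A).

7, 18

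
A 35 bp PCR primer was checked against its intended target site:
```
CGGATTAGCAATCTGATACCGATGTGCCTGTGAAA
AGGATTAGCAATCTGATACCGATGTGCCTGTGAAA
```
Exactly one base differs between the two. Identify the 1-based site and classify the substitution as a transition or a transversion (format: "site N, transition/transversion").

site 1, transversion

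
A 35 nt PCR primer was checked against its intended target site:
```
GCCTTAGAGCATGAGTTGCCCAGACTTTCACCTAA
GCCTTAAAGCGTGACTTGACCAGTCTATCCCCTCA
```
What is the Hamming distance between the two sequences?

8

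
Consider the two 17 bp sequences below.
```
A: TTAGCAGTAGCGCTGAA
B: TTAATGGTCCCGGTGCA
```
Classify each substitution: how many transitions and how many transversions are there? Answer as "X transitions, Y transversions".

3 transitions, 4 transversions

Transitions (purine↔purine or pyrimidine↔pyrimidine): 4 G→A, 5 C→T, 6 A→G.
Transversions (purine↔pyrimidine): 9 A→C, 10 G→C, 13 C→G, 16 A→C.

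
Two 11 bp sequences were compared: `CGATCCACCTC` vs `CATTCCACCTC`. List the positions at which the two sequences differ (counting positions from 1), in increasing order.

2, 3

Scanning 1-based: 2: G/A; 3: A/T.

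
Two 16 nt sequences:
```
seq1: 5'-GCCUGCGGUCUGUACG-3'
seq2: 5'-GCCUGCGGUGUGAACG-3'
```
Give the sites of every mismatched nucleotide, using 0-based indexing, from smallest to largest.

9, 12

Scanning 0-based: 9: C/G; 12: U/A.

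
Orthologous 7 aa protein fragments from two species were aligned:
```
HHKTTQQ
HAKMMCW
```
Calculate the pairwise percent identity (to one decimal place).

5 positions differ (2, 4, 5, 6, 7), so 2 of 7 match: 2/7 = 28.57%.

28.6%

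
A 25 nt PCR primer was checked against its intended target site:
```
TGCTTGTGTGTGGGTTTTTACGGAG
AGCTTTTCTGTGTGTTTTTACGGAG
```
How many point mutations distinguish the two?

The sequences differ at sites 1, 6, 8, 13 (1-based) — 4 in total.

4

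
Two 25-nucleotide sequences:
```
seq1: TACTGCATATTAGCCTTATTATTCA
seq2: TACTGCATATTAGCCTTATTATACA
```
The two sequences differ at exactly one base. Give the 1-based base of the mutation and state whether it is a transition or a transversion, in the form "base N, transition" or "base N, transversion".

The sequences differ only at base 23: T→A (pyrimidine→purine), a transversion.

base 23, transversion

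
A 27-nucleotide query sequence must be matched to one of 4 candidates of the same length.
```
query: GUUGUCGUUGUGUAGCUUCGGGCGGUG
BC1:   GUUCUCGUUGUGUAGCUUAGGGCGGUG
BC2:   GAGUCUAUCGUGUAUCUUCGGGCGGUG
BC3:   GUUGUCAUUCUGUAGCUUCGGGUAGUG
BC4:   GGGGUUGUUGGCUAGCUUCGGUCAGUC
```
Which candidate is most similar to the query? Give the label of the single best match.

BC1

Hamming distances to query — BC1: 2; BC2: 8; BC3: 4; BC4: 8.
Smallest is BC1 with 2 mismatches.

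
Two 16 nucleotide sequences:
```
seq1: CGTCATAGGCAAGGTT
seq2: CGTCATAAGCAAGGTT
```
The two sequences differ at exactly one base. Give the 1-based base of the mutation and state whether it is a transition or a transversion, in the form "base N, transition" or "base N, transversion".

The sequences differ only at base 8: G→A (purine→purine), a transition.

base 8, transition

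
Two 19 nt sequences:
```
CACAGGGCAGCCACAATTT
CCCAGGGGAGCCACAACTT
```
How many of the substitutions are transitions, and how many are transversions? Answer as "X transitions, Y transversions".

1 transition, 2 transversions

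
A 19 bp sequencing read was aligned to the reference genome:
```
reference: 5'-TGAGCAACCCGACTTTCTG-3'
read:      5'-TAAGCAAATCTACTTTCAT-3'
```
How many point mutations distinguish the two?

Mismatches (1-based): site 2: G→A; site 8: C→A; site 9: C→T; site 11: G→T; site 18: T→A; site 19: G→T.

6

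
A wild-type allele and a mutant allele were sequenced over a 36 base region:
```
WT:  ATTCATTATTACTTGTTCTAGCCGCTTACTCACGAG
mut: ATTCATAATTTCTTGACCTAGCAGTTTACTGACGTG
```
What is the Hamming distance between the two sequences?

The sequences differ at sites 7, 11, 16, 17, 23, 25, 31, 35 (1-based) — 8 in total.

8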